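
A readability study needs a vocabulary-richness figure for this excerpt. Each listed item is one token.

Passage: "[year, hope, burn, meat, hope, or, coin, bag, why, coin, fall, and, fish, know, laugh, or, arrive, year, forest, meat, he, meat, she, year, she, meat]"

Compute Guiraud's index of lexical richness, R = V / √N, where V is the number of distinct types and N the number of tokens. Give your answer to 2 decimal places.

3.33

N = 26, V = 17.
√N = 5.099020
R = 17 / 5.099020 = 3.33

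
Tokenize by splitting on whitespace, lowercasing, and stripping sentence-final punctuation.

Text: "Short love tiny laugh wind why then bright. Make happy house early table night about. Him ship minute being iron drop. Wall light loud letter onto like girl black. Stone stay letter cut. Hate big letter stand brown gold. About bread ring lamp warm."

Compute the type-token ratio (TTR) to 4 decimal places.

0.9318

N = 44 tokens, V = 41 types.
TTR = V / N = 41 / 44 = 0.9318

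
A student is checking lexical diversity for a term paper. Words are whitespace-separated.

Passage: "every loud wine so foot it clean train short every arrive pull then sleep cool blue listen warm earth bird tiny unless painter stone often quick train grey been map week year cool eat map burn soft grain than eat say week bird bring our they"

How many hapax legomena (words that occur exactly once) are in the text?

Frequencies: every:2, train:2, cool:2, bird:2, map:2, week:2, eat:2, loud:1, wine:1, so:1, foot:1, it:1, clean:1, short:1, arrive:1, pull:1, then:1, sleep:1, blue:1, listen:1, … (19 more, each freq 1)
Hapax (freq=1): arrive, been, blue, bring, burn, clean, earth, foot, grain, grey, it, listen, loud, often, our, painter, pull, quick, say, short, sleep, so, soft, stone, than, then, they, tiny, unless, warm, wine, year

32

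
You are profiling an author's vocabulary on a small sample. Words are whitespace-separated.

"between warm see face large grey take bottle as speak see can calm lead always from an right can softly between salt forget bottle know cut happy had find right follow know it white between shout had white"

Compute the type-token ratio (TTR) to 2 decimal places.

0.76

N = 38 tokens, V = 29 types.
TTR = V / N = 29 / 38 = 0.76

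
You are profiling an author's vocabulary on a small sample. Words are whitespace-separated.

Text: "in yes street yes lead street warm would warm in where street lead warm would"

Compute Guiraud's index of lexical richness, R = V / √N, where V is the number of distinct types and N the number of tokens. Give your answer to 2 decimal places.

N = 15, V = 7.
√N = 3.872983
R = 7 / 3.872983 = 1.81

1.81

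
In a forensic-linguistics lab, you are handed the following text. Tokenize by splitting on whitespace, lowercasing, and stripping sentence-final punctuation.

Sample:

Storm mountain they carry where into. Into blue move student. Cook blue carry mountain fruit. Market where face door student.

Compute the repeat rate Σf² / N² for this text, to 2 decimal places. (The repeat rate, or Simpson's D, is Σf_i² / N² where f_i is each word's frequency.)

Frequencies: mountain:2, carry:2, where:2, into:2, blue:2, student:2, storm:1, they:1, move:1, cook:1, fruit:1, market:1, face:1, door:1
Σf² = 32; N² = 400
Repeat rate = 32 / 400 = 0.08

0.08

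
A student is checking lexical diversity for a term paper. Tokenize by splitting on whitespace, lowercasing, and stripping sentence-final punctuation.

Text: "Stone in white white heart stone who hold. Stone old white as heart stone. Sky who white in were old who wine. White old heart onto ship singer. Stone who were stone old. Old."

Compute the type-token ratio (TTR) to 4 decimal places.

0.4118

N = 34 tokens, V = 14 types.
TTR = V / N = 14 / 34 = 0.4118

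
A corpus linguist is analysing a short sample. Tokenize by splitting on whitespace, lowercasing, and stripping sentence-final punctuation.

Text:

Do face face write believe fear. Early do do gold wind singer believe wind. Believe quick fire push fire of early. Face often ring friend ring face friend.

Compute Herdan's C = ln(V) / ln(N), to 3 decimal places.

N = 28, V = 16.
ln(V) = 2.772589, ln(N) = 3.332205
C = 2.772589 / 3.332205 = 0.832

0.832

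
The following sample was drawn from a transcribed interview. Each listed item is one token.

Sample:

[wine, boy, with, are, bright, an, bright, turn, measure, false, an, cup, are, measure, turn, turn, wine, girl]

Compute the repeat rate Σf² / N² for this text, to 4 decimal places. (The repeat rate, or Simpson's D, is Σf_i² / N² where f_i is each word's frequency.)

0.1049

Frequencies: turn:3, wine:2, are:2, bright:2, an:2, measure:2, boy:1, with:1, false:1, cup:1, girl:1
Σf² = 34; N² = 324
Repeat rate = 34 / 324 = 0.1049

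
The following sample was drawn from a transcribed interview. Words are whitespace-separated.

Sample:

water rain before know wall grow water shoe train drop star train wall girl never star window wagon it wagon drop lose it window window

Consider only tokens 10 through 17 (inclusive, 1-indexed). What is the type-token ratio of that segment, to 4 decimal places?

Segment tokens 10–17: drop, star, train, wall, girl, never, star, window
Segment N = 8, segment V = 7.
TTR = 7 / 8 = 0.8750

0.8750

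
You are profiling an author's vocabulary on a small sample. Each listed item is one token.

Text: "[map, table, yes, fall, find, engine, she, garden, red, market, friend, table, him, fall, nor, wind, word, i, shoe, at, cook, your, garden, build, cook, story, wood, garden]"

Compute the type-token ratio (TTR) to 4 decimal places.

N = 28 tokens, V = 23 types.
TTR = V / N = 23 / 28 = 0.8214

0.8214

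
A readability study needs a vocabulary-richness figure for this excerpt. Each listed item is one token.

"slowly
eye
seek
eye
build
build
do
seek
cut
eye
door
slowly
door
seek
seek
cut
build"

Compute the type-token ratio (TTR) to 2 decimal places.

0.41

N = 17 tokens, V = 7 types.
TTR = V / N = 7 / 17 = 0.41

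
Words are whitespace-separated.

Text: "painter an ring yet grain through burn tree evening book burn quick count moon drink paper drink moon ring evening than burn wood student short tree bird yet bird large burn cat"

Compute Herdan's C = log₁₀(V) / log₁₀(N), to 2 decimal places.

0.89

N = 32, V = 22.
log₁₀(V) = 1.342423, log₁₀(N) = 1.505150
C = 1.342423 / 1.505150 = 0.89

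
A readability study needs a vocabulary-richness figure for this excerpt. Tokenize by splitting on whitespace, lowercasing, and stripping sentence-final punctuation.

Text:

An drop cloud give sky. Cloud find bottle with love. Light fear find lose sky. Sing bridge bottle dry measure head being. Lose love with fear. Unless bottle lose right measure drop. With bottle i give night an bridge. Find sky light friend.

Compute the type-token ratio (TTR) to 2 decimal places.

0.53

N = 43 tokens, V = 23 types.
TTR = V / N = 23 / 43 = 0.53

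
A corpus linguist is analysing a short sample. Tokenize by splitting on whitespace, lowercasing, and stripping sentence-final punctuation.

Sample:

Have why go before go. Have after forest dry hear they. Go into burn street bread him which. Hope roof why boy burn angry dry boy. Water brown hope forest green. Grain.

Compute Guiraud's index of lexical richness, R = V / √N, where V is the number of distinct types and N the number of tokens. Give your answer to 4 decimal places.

N = 32, V = 23.
√N = 5.656854
R = 23 / 5.656854 = 4.0659

4.0659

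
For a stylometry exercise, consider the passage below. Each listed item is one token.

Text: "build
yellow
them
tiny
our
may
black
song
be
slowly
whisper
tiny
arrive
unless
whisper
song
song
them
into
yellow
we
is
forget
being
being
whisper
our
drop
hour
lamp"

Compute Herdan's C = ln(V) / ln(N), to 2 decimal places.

0.90

N = 30, V = 21.
ln(V) = 3.044522, ln(N) = 3.401197
C = 3.044522 / 3.401197 = 0.90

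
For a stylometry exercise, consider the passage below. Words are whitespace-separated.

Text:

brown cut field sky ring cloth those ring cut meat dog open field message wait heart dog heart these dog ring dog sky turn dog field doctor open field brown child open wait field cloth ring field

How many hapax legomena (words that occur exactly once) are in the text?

7

Frequencies: field:6, dog:5, ring:4, open:3, brown:2, cut:2, sky:2, cloth:2, wait:2, heart:2, those:1, meat:1, message:1, these:1, turn:1, doctor:1, child:1
Hapax (freq=1): child, doctor, meat, message, these, those, turn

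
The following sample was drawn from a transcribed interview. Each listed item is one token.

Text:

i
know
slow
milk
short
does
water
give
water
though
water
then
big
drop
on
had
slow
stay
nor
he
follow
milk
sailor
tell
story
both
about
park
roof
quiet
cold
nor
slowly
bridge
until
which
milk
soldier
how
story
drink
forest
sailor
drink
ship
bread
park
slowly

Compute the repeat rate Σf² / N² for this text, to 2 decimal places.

Frequencies: milk:3, water:3, slow:2, nor:2, sailor:2, story:2, park:2, slowly:2, drink:2, i:1, know:1, short:1, does:1, give:1, though:1, then:1, big:1, drop:1, on:1, had:1, … (17 more, each freq 1)
Σf² = 74; N² = 2304
Repeat rate = 74 / 2304 = 0.03

0.03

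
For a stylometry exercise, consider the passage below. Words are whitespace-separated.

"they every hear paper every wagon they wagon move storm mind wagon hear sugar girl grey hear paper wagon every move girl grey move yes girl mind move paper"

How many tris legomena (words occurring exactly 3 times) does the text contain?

Frequencies: wagon:4, move:4, every:3, hear:3, paper:3, girl:3, they:2, mind:2, grey:2, storm:1, sugar:1, yes:1
Words with frequency 3: every, girl, hear, paper

4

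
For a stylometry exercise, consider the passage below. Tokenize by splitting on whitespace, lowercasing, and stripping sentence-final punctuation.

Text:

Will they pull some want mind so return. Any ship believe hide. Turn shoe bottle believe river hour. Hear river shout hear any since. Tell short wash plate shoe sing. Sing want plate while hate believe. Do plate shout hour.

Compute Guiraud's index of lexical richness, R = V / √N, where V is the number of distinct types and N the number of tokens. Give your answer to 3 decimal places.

N = 40, V = 28.
√N = 6.324555
R = 28 / 6.324555 = 4.427

4.427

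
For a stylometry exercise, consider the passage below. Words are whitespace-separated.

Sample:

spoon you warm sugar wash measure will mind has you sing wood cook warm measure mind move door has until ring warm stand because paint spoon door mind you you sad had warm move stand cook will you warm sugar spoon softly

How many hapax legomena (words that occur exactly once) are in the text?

Frequencies: you:5, warm:5, spoon:3, mind:3, sugar:2, measure:2, will:2, has:2, cook:2, move:2, door:2, stand:2, wash:1, sing:1, wood:1, until:1, ring:1, because:1, paint:1, sad:1, … (2 more, each freq 1)
Hapax (freq=1): because, had, paint, ring, sad, sing, softly, until, wash, wood

10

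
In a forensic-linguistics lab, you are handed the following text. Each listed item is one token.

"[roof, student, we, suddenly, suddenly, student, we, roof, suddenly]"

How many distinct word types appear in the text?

Distinct types: {roof, student, suddenly, we}
V = 4

4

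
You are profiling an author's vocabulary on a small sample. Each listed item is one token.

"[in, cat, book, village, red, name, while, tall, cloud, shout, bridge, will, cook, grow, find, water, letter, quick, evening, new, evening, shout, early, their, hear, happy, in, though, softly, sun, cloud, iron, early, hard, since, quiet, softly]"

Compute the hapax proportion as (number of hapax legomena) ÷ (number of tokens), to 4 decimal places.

Frequencies: in:2, cloud:2, shout:2, evening:2, early:2, softly:2, cat:1, book:1, village:1, red:1, name:1, while:1, tall:1, bridge:1, will:1, cook:1, grow:1, find:1, water:1, letter:1, … (11 more, each freq 1)
Hapax count = 25; token count = 37.
Ratio = 25 / 37 = 0.6757

0.6757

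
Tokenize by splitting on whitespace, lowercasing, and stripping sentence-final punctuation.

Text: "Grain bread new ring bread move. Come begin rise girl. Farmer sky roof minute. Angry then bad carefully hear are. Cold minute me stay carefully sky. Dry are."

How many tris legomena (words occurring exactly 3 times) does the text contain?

0

Frequencies: bread:2, sky:2, minute:2, carefully:2, are:2, grain:1, new:1, ring:1, move:1, come:1, begin:1, rise:1, girl:1, farmer:1, roof:1, angry:1, then:1, bad:1, hear:1, cold:1, … (3 more, each freq 1)
Words with frequency 3: (none)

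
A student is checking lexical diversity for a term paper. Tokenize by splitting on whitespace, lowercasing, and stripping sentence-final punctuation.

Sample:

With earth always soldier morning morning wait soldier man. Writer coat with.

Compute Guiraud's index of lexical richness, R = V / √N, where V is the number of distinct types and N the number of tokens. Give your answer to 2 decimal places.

2.60

N = 12, V = 9.
√N = 3.464102
R = 9 / 3.464102 = 2.60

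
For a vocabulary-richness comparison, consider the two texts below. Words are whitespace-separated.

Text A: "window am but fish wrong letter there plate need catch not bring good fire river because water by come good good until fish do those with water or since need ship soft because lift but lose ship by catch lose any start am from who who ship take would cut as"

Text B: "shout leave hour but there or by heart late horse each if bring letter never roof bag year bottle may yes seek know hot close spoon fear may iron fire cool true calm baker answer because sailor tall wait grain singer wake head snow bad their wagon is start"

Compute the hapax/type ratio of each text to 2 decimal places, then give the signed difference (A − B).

-0.30

A: hapax=25, V=37, ratio=0.68
B: hapax=47, V=48, ratio=0.98
Difference = 0.68 − 0.98 = -0.30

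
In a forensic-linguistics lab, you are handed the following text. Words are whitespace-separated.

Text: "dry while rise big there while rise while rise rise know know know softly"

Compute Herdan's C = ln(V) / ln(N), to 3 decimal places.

N = 14, V = 7.
ln(V) = 1.945910, ln(N) = 2.639057
C = 1.945910 / 2.639057 = 0.737

0.737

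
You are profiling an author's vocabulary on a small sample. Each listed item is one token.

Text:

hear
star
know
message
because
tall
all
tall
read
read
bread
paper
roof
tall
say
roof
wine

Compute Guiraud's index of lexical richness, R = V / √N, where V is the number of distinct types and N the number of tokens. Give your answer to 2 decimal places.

3.15

N = 17, V = 13.
√N = 4.123106
R = 13 / 4.123106 = 3.15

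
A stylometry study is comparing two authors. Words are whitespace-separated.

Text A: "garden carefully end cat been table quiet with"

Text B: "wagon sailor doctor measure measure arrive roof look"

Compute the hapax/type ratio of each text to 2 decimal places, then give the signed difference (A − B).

0.14

A: hapax=8, V=8, ratio=1.00
B: hapax=6, V=7, ratio=0.86
Difference = 1.00 − 0.86 = 0.14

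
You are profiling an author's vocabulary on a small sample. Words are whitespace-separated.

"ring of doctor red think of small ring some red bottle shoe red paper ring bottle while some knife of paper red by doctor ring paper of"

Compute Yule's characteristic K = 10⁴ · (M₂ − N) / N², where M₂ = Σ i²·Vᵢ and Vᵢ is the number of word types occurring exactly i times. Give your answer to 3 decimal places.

Frequencies: ring:4, of:4, red:4, paper:3, doctor:2, some:2, bottle:2, think:1, small:1, shoe:1, while:1, knife:1, by:1
N = 27. Frequency spectrum: V_1=6, V_2=3, V_3=1, V_4=3
M₂ = 1²·6 + 2²·3 + 3²·1 + 4²·3 = 75
K = 10000 × (75 − 27) / 27² = 658.436

658.436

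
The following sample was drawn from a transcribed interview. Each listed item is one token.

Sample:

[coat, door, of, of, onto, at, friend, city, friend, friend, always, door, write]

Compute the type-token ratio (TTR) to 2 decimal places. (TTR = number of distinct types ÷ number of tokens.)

0.69

N = 13 tokens, V = 9 types.
TTR = V / N = 9 / 13 = 0.69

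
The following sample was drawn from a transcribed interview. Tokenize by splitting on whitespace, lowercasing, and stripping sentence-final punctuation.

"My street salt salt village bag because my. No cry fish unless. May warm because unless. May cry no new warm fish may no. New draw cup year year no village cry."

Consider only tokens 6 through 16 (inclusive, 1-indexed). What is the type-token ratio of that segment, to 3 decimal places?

Segment tokens 6–16: bag, because, my, no, cry, fish, unless, may, warm, because, unless
Segment N = 11, segment V = 9.
TTR = 9 / 11 = 0.818

0.818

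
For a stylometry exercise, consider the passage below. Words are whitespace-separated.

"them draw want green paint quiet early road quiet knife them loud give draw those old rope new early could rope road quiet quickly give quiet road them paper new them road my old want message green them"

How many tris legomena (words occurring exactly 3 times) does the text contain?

0

Frequencies: them:5, quiet:4, road:4, draw:2, want:2, green:2, early:2, give:2, old:2, rope:2, new:2, paint:1, knife:1, loud:1, those:1, could:1, quickly:1, paper:1, my:1, message:1
Words with frequency 3: (none)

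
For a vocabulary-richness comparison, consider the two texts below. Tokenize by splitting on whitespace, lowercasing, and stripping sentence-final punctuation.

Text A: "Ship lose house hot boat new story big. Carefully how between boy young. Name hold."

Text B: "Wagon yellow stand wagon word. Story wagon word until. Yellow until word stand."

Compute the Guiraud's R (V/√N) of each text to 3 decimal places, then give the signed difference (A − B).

2.209

A: V=15, N=15, R=3.873
B: V=6, N=13, R=1.664
Difference = 3.873 − 1.664 = 2.209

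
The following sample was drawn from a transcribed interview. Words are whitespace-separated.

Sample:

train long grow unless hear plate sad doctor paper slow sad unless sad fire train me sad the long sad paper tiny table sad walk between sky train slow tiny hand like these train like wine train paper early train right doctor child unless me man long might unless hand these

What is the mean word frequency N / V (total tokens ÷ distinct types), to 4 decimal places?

N = 51 tokens, V = 27 types.
Mean frequency = N / V = 51 / 27 = 1.8889

1.8889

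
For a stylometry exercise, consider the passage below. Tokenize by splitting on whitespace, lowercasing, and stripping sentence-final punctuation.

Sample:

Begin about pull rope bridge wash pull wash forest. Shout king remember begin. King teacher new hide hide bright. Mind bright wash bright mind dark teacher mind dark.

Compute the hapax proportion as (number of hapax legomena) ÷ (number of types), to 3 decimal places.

0.438

Frequencies: wash:3, bright:3, mind:3, begin:2, pull:2, king:2, teacher:2, hide:2, dark:2, about:1, rope:1, bridge:1, forest:1, shout:1, remember:1, new:1
Hapax count = 7; type count = 16.
Ratio = 7 / 16 = 0.438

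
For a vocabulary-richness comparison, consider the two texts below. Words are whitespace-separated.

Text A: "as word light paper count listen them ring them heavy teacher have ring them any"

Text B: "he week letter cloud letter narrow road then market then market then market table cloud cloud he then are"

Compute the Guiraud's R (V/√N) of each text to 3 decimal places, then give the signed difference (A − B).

A: V=12, N=15, R=3.098
B: V=10, N=19, R=2.294
Difference = 3.098 − 2.294 = 0.804

0.804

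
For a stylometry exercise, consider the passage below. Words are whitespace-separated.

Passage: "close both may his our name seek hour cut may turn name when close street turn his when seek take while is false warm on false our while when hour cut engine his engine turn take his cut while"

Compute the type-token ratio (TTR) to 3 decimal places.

0.487

N = 39 tokens, V = 19 types.
TTR = V / N = 19 / 39 = 0.487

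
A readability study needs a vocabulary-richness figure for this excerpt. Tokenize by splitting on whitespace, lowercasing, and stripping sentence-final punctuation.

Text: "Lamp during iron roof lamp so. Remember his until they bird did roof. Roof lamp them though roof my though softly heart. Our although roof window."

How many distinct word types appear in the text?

Distinct types: {although, bird, did, during, heart, his, iron, lamp, my, our, remember, roof, so, softly, them, they, though, until, window}
V = 19

19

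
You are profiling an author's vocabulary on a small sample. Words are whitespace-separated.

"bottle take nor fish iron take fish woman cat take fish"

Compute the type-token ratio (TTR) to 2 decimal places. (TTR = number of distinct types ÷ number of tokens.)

N = 11 tokens, V = 7 types.
TTR = V / N = 7 / 11 = 0.64

0.64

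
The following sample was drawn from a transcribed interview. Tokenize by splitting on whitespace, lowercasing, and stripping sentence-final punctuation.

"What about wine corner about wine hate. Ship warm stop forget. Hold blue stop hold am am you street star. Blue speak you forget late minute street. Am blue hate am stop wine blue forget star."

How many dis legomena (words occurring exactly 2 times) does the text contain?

Frequencies: blue:4, am:4, wine:3, stop:3, forget:3, about:2, hate:2, hold:2, you:2, street:2, star:2, what:1, corner:1, ship:1, warm:1, speak:1, late:1, minute:1
Words with frequency 2: about, hate, hold, star, street, you

6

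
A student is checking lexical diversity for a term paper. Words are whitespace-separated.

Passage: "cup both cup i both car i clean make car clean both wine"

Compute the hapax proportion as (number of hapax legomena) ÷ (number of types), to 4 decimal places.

0.2857

Frequencies: both:3, cup:2, i:2, car:2, clean:2, make:1, wine:1
Hapax count = 2; type count = 7.
Ratio = 2 / 7 = 0.2857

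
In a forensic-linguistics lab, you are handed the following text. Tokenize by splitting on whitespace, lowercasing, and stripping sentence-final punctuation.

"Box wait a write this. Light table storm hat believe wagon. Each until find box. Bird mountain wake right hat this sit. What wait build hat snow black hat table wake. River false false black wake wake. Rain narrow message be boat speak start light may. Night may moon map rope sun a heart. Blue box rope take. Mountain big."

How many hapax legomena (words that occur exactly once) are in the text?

29

Frequencies: hat:4, wake:4, box:3, wait:2, a:2, this:2, light:2, table:2, mountain:2, black:2, false:2, may:2, rope:2, write:1, storm:1, believe:1, wagon:1, each:1, until:1, find:1, … (22 more, each freq 1)
Hapax (freq=1): be, believe, big, bird, blue, boat, build, each, find, heart, map, message, moon, narrow, night, rain, right, river, sit, snow, speak, start, storm, sun, take, until, wagon, what, write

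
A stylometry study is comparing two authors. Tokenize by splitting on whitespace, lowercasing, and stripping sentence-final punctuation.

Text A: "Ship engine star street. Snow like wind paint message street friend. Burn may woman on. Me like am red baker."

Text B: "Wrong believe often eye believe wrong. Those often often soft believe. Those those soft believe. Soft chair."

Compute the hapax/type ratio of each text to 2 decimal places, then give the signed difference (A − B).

A: hapax=16, V=18, ratio=0.89
B: hapax=2, V=7, ratio=0.29
Difference = 0.89 − 0.29 = 0.60

0.60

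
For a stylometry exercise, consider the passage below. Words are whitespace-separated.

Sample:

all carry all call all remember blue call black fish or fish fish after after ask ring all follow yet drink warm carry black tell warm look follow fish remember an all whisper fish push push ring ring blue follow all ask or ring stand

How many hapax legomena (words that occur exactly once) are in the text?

Frequencies: all:6, fish:5, ring:4, follow:3, carry:2, call:2, remember:2, blue:2, black:2, or:2, after:2, ask:2, warm:2, push:2, yet:1, drink:1, tell:1, look:1, an:1, whisper:1, … (1 more, each freq 1)
Hapax (freq=1): an, drink, look, stand, tell, whisper, yet

7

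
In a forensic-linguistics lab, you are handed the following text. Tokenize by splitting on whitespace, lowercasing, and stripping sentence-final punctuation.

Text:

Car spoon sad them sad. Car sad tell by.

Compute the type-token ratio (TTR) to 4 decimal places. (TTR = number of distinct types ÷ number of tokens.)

N = 9 tokens, V = 6 types.
TTR = V / N = 6 / 9 = 0.6667

0.6667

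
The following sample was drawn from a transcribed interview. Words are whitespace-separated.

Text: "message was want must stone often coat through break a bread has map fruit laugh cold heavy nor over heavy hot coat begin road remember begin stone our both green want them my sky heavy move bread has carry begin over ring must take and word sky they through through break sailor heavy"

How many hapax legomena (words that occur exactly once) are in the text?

25

Frequencies: heavy:4, through:3, begin:3, want:2, must:2, stone:2, coat:2, break:2, bread:2, has:2, over:2, sky:2, message:1, was:1, often:1, a:1, map:1, fruit:1, laugh:1, cold:1, … (17 more, each freq 1)
Hapax (freq=1): a, and, both, carry, cold, fruit, green, hot, laugh, map, message, move, my, nor, often, our, remember, ring, road, sailor, take, them, they, was, word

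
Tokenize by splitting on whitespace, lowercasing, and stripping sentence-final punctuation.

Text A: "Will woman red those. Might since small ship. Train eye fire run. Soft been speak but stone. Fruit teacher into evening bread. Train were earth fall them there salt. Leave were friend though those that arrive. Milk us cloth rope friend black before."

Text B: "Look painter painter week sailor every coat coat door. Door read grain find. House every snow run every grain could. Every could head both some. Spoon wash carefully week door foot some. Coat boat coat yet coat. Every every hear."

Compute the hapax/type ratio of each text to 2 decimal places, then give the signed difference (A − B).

A: hapax=35, V=39, ratio=0.90
B: hapax=16, V=24, ratio=0.67
Difference = 0.90 − 0.67 = 0.23

0.23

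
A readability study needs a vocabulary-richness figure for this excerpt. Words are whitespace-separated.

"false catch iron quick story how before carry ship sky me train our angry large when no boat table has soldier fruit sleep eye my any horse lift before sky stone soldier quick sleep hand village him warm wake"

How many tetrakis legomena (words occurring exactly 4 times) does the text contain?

0

Frequencies: quick:2, before:2, sky:2, soldier:2, sleep:2, false:1, catch:1, iron:1, story:1, how:1, carry:1, ship:1, me:1, train:1, our:1, angry:1, large:1, when:1, no:1, boat:1, … (14 more, each freq 1)
Words with frequency 4: (none)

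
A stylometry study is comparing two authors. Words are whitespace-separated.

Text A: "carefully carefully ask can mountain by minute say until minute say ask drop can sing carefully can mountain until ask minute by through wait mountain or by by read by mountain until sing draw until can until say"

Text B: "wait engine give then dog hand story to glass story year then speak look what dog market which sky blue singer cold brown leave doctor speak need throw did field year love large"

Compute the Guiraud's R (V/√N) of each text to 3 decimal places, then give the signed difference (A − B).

-2.441

A: V=15, N=38, R=2.433
B: V=28, N=33, R=4.874
Difference = 2.433 − 4.874 = -2.441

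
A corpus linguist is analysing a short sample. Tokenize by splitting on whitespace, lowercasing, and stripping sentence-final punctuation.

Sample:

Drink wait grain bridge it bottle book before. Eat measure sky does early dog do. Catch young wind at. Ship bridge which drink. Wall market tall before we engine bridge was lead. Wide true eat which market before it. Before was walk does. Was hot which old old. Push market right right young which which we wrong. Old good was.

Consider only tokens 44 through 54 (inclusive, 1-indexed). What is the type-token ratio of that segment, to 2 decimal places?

Segment tokens 44–54: was, hot, which, old, old, push, market, right, right, young, which
Segment N = 11, segment V = 8.
TTR = 8 / 11 = 0.73

0.73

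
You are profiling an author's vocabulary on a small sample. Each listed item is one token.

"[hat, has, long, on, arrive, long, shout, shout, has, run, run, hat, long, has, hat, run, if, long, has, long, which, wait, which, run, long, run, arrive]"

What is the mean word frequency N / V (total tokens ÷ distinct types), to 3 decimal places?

2.700

N = 27 tokens, V = 10 types.
Mean frequency = N / V = 27 / 10 = 2.700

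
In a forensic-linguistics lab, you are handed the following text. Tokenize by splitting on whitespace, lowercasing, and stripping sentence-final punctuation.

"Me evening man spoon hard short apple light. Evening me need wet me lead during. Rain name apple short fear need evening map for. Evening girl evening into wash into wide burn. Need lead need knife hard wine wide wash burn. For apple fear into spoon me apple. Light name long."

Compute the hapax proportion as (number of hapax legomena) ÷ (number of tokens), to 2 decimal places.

Frequencies: evening:5, me:4, apple:4, need:4, into:3, spoon:2, hard:2, short:2, light:2, lead:2, name:2, fear:2, for:2, wash:2, wide:2, burn:2, man:1, wet:1, during:1, rain:1, … (5 more, each freq 1)
Hapax count = 9; token count = 51.
Ratio = 9 / 51 = 0.18

0.18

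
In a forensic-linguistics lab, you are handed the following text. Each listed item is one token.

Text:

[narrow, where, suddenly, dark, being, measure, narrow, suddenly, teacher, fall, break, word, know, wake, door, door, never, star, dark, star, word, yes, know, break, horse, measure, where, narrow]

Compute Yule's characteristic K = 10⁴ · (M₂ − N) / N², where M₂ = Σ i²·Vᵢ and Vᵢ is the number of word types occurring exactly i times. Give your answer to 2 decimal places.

306.12

Frequencies: narrow:3, where:2, suddenly:2, dark:2, measure:2, break:2, word:2, know:2, door:2, star:2, being:1, teacher:1, fall:1, wake:1, never:1, yes:1, horse:1
N = 28. Frequency spectrum: V_1=7, V_2=9, V_3=1
M₂ = 1²·7 + 2²·9 + 3²·1 = 52
K = 10000 × (52 − 28) / 28² = 306.12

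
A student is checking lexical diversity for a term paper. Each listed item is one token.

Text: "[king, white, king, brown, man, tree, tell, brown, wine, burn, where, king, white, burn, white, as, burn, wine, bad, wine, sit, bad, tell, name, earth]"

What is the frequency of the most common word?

3

Frequencies: king:3, white:3, wine:3, burn:3, brown:2, tell:2, bad:2, man:1, tree:1, where:1, as:1, sit:1, name:1, earth:1
Most common: 'king' with frequency 3.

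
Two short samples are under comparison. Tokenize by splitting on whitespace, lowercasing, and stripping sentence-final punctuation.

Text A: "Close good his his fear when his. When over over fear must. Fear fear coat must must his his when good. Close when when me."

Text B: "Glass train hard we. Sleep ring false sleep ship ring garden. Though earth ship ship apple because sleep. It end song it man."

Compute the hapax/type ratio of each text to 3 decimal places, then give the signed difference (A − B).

-0.543

A: hapax=2, V=9, ratio=0.222
B: hapax=13, V=17, ratio=0.765
Difference = 0.222 − 0.765 = -0.543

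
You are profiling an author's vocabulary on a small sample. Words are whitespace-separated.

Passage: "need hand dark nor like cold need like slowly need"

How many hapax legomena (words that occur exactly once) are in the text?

5

Frequencies: need:3, like:2, hand:1, dark:1, nor:1, cold:1, slowly:1
Hapax (freq=1): cold, dark, hand, nor, slowly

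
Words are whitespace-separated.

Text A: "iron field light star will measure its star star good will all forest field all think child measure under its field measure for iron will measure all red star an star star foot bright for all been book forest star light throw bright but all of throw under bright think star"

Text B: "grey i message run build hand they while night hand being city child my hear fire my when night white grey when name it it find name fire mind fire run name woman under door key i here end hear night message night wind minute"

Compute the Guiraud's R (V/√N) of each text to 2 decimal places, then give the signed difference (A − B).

-1.10

A: V=23, N=51, R=3.22
B: V=29, N=45, R=4.32
Difference = 3.22 − 4.32 = -1.10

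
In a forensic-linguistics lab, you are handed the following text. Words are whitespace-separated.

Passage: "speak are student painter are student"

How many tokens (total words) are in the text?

Tokens: speak, are, student, painter, are, student
N = 6

6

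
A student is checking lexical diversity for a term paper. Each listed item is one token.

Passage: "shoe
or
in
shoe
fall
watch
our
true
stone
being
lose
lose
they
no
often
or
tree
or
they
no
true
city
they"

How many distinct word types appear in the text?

Distinct types: {being, city, fall, in, lose, no, often, or, our, shoe, stone, they, tree, true, watch}
V = 15

15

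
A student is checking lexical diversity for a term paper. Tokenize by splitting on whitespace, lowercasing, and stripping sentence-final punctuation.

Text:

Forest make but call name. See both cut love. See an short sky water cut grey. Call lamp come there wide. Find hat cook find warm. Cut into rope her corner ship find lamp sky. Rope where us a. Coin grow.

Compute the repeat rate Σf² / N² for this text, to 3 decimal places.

0.037

Frequencies: cut:3, find:3, call:2, see:2, sky:2, lamp:2, rope:2, forest:1, make:1, but:1, name:1, both:1, love:1, an:1, short:1, water:1, grey:1, come:1, there:1, wide:1, … (12 more, each freq 1)
Σf² = 63; N² = 1681
Repeat rate = 63 / 1681 = 0.037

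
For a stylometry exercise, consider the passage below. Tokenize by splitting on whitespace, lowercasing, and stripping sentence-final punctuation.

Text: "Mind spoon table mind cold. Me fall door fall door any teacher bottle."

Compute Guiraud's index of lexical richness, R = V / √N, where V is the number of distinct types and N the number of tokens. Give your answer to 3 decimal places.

N = 13, V = 10.
√N = 3.605551
R = 10 / 3.605551 = 2.774

2.774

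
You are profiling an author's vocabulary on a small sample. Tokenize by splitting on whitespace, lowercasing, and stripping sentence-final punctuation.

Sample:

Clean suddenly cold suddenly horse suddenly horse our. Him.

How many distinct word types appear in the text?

Distinct types: {clean, cold, him, horse, our, suddenly}
V = 6

6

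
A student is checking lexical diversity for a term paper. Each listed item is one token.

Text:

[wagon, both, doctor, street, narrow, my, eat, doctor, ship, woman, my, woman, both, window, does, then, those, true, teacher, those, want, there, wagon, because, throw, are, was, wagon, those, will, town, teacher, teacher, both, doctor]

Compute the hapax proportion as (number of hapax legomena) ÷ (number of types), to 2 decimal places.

Frequencies: wagon:3, both:3, doctor:3, those:3, teacher:3, my:2, woman:2, street:1, narrow:1, eat:1, ship:1, window:1, does:1, then:1, true:1, want:1, there:1, because:1, throw:1, are:1, … (3 more, each freq 1)
Hapax count = 16; type count = 23.
Ratio = 16 / 23 = 0.70

0.70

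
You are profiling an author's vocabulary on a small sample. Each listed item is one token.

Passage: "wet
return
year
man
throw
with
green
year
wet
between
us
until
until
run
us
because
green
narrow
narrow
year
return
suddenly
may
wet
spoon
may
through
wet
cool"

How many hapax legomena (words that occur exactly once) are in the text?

10

Frequencies: wet:4, year:3, return:2, green:2, us:2, until:2, narrow:2, may:2, man:1, throw:1, with:1, between:1, run:1, because:1, suddenly:1, spoon:1, through:1, cool:1
Hapax (freq=1): because, between, cool, man, run, spoon, suddenly, through, throw, with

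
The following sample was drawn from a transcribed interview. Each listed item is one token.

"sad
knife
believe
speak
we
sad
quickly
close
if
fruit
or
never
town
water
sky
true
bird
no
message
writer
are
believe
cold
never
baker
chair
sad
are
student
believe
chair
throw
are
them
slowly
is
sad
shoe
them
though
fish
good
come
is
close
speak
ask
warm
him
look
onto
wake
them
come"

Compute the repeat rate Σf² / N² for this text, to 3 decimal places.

0.033

Frequencies: sad:4, believe:3, are:3, them:3, speak:2, close:2, never:2, chair:2, is:2, come:2, knife:1, we:1, quickly:1, if:1, fruit:1, or:1, town:1, water:1, sky:1, true:1, … (19 more, each freq 1)
Σf² = 96; N² = 2916
Repeat rate = 96 / 2916 = 0.033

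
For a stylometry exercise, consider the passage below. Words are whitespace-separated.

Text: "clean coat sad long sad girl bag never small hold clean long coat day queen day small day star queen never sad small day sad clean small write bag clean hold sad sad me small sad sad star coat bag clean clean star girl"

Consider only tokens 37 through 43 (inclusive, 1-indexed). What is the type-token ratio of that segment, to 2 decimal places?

0.71

Segment tokens 37–43: sad, star, coat, bag, clean, clean, star
Segment N = 7, segment V = 5.
TTR = 5 / 7 = 0.71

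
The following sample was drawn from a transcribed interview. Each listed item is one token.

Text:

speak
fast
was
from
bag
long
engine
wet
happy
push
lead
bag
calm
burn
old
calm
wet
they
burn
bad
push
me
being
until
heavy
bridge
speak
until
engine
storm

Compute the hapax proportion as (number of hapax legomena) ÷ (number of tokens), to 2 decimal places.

Frequencies: speak:2, bag:2, engine:2, wet:2, push:2, calm:2, burn:2, until:2, fast:1, was:1, from:1, long:1, happy:1, lead:1, old:1, they:1, bad:1, me:1, being:1, heavy:1, … (2 more, each freq 1)
Hapax count = 14; token count = 30.
Ratio = 14 / 30 = 0.47

0.47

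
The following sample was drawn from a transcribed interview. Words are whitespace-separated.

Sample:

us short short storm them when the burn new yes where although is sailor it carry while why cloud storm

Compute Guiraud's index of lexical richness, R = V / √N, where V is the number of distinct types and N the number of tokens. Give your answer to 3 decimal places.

N = 20, V = 18.
√N = 4.472136
R = 18 / 4.472136 = 4.025

4.025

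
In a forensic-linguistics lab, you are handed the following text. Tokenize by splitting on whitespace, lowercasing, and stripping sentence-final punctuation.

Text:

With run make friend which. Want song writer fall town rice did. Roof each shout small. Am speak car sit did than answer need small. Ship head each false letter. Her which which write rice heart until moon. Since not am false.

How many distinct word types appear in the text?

Distinct types: {am, answer, car, did, each, fall, false, friend, head, heart, her, letter, make, moon, need, not, rice, roof, run, ship, shout, since, sit, small, song, speak, than, town, until, want, which, with, write, writer}
V = 34

34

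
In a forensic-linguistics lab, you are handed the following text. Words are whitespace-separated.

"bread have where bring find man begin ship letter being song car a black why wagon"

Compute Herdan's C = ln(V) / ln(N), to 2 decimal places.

1.00

N = 16, V = 16.
ln(V) = 2.772589, ln(N) = 2.772589
C = 2.772589 / 2.772589 = 1.00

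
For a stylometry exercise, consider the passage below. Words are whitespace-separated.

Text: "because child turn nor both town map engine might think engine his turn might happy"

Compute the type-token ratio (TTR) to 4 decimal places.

N = 15 tokens, V = 12 types.
TTR = V / N = 12 / 15 = 0.8000

0.8000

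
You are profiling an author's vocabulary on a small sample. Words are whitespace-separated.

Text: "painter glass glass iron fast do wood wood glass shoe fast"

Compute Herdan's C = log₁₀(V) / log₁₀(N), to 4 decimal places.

N = 11, V = 7.
log₁₀(V) = 0.845098, log₁₀(N) = 1.041393
C = 0.845098 / 1.041393 = 0.8115

0.8115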